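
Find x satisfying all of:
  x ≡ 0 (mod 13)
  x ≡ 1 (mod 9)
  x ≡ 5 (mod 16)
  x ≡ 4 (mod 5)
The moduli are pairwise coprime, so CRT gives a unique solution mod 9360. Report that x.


Product of moduli M = 13 · 9 · 16 · 5 = 9360.
Merge one congruence at a time:
  Start: x ≡ 0 (mod 13).
  Combine with x ≡ 1 (mod 9); new modulus lcm = 117.
    Write x = 0 + 13·t and substitute into x ≡ 1 (mod 9): 13·t ≡ 1 − 0 = 1 (mod 9).
    Reduce coefficients mod 9: 4·t ≡ 1 (mod 9).
    The inverse of 4 mod 9 is 7 (since 4·7 = 28 = 3·9 + 1), so t ≡ 7·1 = 7 ≡ 7 (mod 9).
    Then x = 0 + 13·7 = 91, valid modulo lcm(13, 9) = 117: x ≡ 91 (mod 117).
  Combine with x ≡ 5 (mod 16); new modulus lcm = 1872.
    Write x = 91 + 117·t and substitute into x ≡ 5 (mod 16): 117·t ≡ 5 − 91 = -86 (mod 16).
    Reduce coefficients mod 16: 5·t ≡ 10 (mod 16).
    The inverse of 5 mod 16 is 13 (since 5·13 = 65 = 4·16 + 1), so t ≡ 13·10 = 130 ≡ 2 (mod 16).
    Then x = 91 + 117·2 = 325, valid modulo lcm(117, 16) = 1872: x ≡ 325 (mod 1872).
  Combine with x ≡ 4 (mod 5); new modulus lcm = 9360.
    Write x = 325 + 1872·t and substitute into x ≡ 4 (mod 5): 1872·t ≡ 4 − 325 = -321 (mod 5).
    Reduce coefficients mod 5: 2·t ≡ 4 (mod 5).
    The inverse of 2 mod 5 is 3 (since 2·3 = 6 = 1·5 + 1), so t ≡ 3·4 = 12 ≡ 2 (mod 5).
    Then x = 325 + 1872·2 = 4069, valid modulo lcm(1872, 5) = 9360: x ≡ 4069 (mod 9360).
Verify against each original: 4069 mod 13 = 0, 4069 mod 9 = 1, 4069 mod 16 = 5, 4069 mod 5 = 4.

x ≡ 4069 (mod 9360).


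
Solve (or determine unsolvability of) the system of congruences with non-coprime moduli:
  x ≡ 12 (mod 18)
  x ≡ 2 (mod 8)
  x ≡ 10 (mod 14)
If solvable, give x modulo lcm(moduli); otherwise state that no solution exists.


Moduli 18, 8, 14 are not pairwise coprime, so CRT works modulo lcm(m_i) when all pairwise compatibility conditions hold.
Pairwise compatibility: gcd(m_i, m_j) must divide a_i - a_j for every pair.
Merge one congruence at a time:
  Start: x ≡ 12 (mod 18).
  Combine with x ≡ 2 (mod 8): gcd(18, 8) = 2; 2 - 12 = -10, which IS divisible by 2, so compatible.
    Write x = 12 + 18·t and substitute into x ≡ 2 (mod 8): 18·t ≡ 2 − 12 = -10 (mod 8).
    Divide the congruence (and modulus) by g = 2: 9·t ≡ -5 (mod 4).
    Reduce coefficients mod 4: 1·t ≡ 3 (mod 4).
    So t ≡ 3 (mod 4).
    Then x = 12 + 18·3 = 66, valid modulo lcm(18, 8) = 72: x ≡ 66 (mod 72).
  Combine with x ≡ 10 (mod 14): gcd(72, 14) = 2; 10 - 66 = -56, which IS divisible by 2, so compatible.
    Write x = 66 + 72·t and substitute into x ≡ 10 (mod 14): 72·t ≡ 10 − 66 = -56 (mod 14).
    Divide the congruence (and modulus) by g = 2: 36·t ≡ -28 (mod 7).
    Reduce coefficients mod 7: 1·t ≡ 0 (mod 7).
    So t ≡ 0 (mod 7).
    Then x = 66 + 72·0 = 66, valid modulo lcm(72, 14) = 504: x ≡ 66 (mod 504).
Verify: 66 mod 18 = 12, 66 mod 8 = 2, 66 mod 14 = 10.

x ≡ 66 (mod 504).


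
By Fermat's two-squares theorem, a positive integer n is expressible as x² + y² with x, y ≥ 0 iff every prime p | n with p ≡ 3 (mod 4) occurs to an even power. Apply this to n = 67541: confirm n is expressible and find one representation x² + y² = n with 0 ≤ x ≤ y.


Step 1: Factor n = 67541 = 17 · 29 · 137.
Step 2: Check the mod-4 condition on each prime factor: 17 ≡ 1 (mod 4), exponent 1; 29 ≡ 1 (mod 4), exponent 1; 137 ≡ 1 (mod 4), exponent 1.
All primes ≡ 3 (mod 4) appear to even exponent (or don't appear), so by the two-squares theorem n IS expressible as a sum of two squares.
Step 3: Build a representation. Here n = 17 · 29 · 137 is a product of primes ≡ 1 (mod 4). Each prime p ≡ 1 (mod 4) is itself a sum of two squares; find a² by testing p − a² for a perfect square:
  17: 17 − 1² = 16 = 4² ⇒ 17 = 1² + 4².
  29: 29 − 1² = 28, 29 − 2² = 25 = 5² ⇒ 29 = 2² + 5².
  137: 137 − 1² = 136, 137 − 2² = 133, 137 − 3² = 128, 137 − 4² = 121 = 11² ⇒ 137 = 4² + 11².
  Combine using the Brahmagupta–Fibonacci identity (a² + b²)(c² + d²) = (ac − bd)² + (ad + bc)² = (ac + bd)² + (ad − bc)²:
  17 · 29 = 493: from (1² + 4²)(2² + 5²), take (1·2 − 4·5, 1·5 + 4·2) = (2 − 20, 5 + 8) = (-18, 13); dropping signs (only squares matter) gives (18, 13); check 18² + 13² = 324 + 169 = 493 ✓.
  493 · 137 = 67541: from (18² + 13²)(4² + 11²), take (18·4 − 13·11, 18·11 + 13·4) = (72 − 143, 198 + 52) = (-71, 250); dropping signs (only squares matter) gives (71, 250); check 71² + 250² = 5041 + 62500 = 67541 ✓.
Step 4: Order so x ≤ y and verify: 71² + 250² = 5041 + 62500 = 67541 = n. ✓

n = 67541 = 71² + 250² (one valid representation with x ≤ y).


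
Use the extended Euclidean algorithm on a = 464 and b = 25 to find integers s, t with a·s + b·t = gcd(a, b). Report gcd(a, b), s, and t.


Euclidean algorithm on (464, 25) — divide until remainder is 0:
  464 = 18 · 25 + 14
  25 = 1 · 14 + 11
  14 = 1 · 11 + 3
  11 = 3 · 3 + 2
  3 = 1 · 2 + 1
  2 = 2 · 1 + 0
gcd(464, 25) = 1.
Track Bezout coefficients alongside the remainders: start with r₀ = 464 = a·1 + b·0 (s = 1, t = 0) and r₁ = 25 = a·0 + b·1 (s = 0, t = 1); each new remainder r_{k+1} = r_{k-1} − q_k·r_k inherits s_{k+1} = s_{k-1} − q_k·s_k, t_{k+1} = t_{k-1} − q_k·t_k, so r_k = a·s_k + b·t_k at every step:
  q = 18: r = 14, s = 1 − 18·0 = 1, t = 0 − 18·1 = -18  (check: 464·1 + 25·(-18) = 14)
  q = 1: r = 11, s = 0 − 1·1 = -1, t = 1 − 1·(-18) = 19  (check: 464·(-1) + 25·19 = 11)
  q = 1: r = 3, s = 1 − 1·(-1) = 2, t = -18 − 1·19 = -37  (check: 464·2 + 25·(-37) = 3)
  q = 3: r = 2, s = -1 − 3·2 = -7, t = 19 − 3·(-37) = 130  (check: 464·(-7) + 25·130 = 2)
  q = 1: r = 1, s = 2 − 1·(-7) = 9, t = -37 − 1·130 = -167  (check: 464·9 + 25·(-167) = 1)
The row with r = 1 (the gcd) gives the Bezout coefficients s = 9, t = -167.
Result: 464 · (9) + 25 · (-167) = 1.

gcd(464, 25) = 1; s = 9, t = -167 (check: 464·9 + 25·(-167) = 1).


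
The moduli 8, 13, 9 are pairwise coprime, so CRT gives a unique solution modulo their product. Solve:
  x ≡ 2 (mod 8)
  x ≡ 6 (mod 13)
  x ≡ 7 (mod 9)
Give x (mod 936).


Moduli 8, 13, 9 are pairwise coprime; by CRT there is a unique solution modulo M = 8 · 13 · 9 = 936.
Solve pairwise, accumulating the modulus:
  Start with x ≡ 2 (mod 8).
  Combine with x ≡ 6 (mod 13): since gcd(8, 13) = 1, we get a unique residue mod 104.
    Write x = 2 + 8·t and substitute into x ≡ 6 (mod 13): 8·t ≡ 6 − 2 = 4 (mod 13).
    The inverse of 8 mod 13 is 5 (since 8·5 = 40 = 3·13 + 1), so t ≡ 5·4 = 20 ≡ 7 (mod 13).
    Then x = 2 + 8·7 = 58, valid modulo lcm(8, 13) = 104: x ≡ 58 (mod 104).
  Combine with x ≡ 7 (mod 9): since gcd(104, 9) = 1, we get a unique residue mod 936.
    Write x = 58 + 104·t and substitute into x ≡ 7 (mod 9): 104·t ≡ 7 − 58 = -51 (mod 9).
    Reduce coefficients mod 9: 5·t ≡ 3 (mod 9).
    The inverse of 5 mod 9 is 2 (since 5·2 = 10 = 1·9 + 1), so t ≡ 2·3 = 6 ≡ 6 (mod 9).
    Then x = 58 + 104·6 = 682, valid modulo lcm(104, 9) = 936: x ≡ 682 (mod 936).
Verify: 682 mod 8 = 2 ✓, 682 mod 13 = 6 ✓, 682 mod 9 = 7 ✓.

x ≡ 682 (mod 936).


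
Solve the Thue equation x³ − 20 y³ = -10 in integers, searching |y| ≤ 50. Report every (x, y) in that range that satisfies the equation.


The equation is x³ - 20y³ = -10. For fixed y, x³ = 20·y³ − 10, so a solution requires the RHS to be a perfect cube.
Strategy: iterate y from -50 to 50, compute RHS = 20·y³ − 10, and check whether it is a (positive or negative) perfect cube.
Check small values of y:
  y = 0: RHS = -10 is not a perfect cube.
  y = 1: RHS = 10 is not a perfect cube.
  y = -1: RHS = -30 is not a perfect cube.
  y = 2: RHS = 150 is not a perfect cube.
  y = -2: RHS = -170 is not a perfect cube.
  y = 3: RHS = 530 is not a perfect cube.
  y = -3: RHS = -550 is not a perfect cube.
Continuing the search up to |y| = 50 finds no solutions either.
No (x, y) in the scanned range satisfies the equation.

No integer solutions with |y| ≤ 50.


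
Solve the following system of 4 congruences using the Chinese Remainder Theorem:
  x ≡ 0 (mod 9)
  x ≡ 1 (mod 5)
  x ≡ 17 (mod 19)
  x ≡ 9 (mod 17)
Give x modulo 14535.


Product of moduli M = 9 · 5 · 19 · 17 = 14535.
Merge one congruence at a time:
  Start: x ≡ 0 (mod 9).
  Combine with x ≡ 1 (mod 5); new modulus lcm = 45.
    Write x = 0 + 9·t and substitute into x ≡ 1 (mod 5): 9·t ≡ 1 − 0 = 1 (mod 5).
    Reduce coefficients mod 5: 4·t ≡ 1 (mod 5).
    The inverse of 4 mod 5 is 4 (since 4·4 = 16 = 3·5 + 1), so t ≡ 4·1 = 4 ≡ 4 (mod 5).
    Then x = 0 + 9·4 = 36, valid modulo lcm(9, 5) = 45: x ≡ 36 (mod 45).
  Combine with x ≡ 17 (mod 19); new modulus lcm = 855.
    Write x = 36 + 45·t and substitute into x ≡ 17 (mod 19): 45·t ≡ 17 − 36 = -19 (mod 19).
    Reduce coefficients mod 19: 7·t ≡ 0 (mod 19).
    The inverse of 7 mod 19 is 11 (since 7·11 = 77 = 4·19 + 1), so t ≡ 11·0 = 0 ≡ 0 (mod 19).
    Then x = 36 + 45·0 = 36, valid modulo lcm(45, 19) = 855: x ≡ 36 (mod 855).
  Combine with x ≡ 9 (mod 17); new modulus lcm = 14535.
    Write x = 36 + 855·t and substitute into x ≡ 9 (mod 17): 855·t ≡ 9 − 36 = -27 (mod 17).
    Reduce coefficients mod 17: 5·t ≡ 7 (mod 17).
    The inverse of 5 mod 17 is 7 (since 5·7 = 35 = 2·17 + 1), so t ≡ 7·7 = 49 ≡ 15 (mod 17).
    Then x = 36 + 855·15 = 12861, valid modulo lcm(855, 17) = 14535: x ≡ 12861 (mod 14535).
Verify against each original: 12861 mod 9 = 0, 12861 mod 5 = 1, 12861 mod 19 = 17, 12861 mod 17 = 9.

x ≡ 12861 (mod 14535).


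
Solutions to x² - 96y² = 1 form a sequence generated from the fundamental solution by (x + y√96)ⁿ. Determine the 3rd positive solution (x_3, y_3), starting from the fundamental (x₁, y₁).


Step 1: Find the fundamental solution (x₁, y₁) of x² - 96y² = 1.
  Expand √96 as a continued fraction. a₀ = ⌊√96⌋ = 9; iterate m_{k+1} = d_k·a_k − m_k, d_{k+1} = (96 − m_{k+1}²)/d_k, a_{k+1} = ⌊(a₀ + m_{k+1})/d_{k+1}⌋ (starting m₀ = 0, d₀ = 1), with convergents p_k = a_k·p_{k-1} + p_{k-2}, q_k = a_k·q_{k-1} + q_{k-2} (p₋₁ = 1, q₋₁ = 0):
  k = 0: a₀ = 9; p₀/q₀ = 9/1; p₀² − 96·q₀² = 81 − 96 = -15.
  k = 1: m = 9, d = 15, a = ⌊(9 + 9)/15⌋ = 1; p/q = (1·9 + 1)/(1·1 + 0) = 10/1; p² − 96·q² = 100 − 96 = 4.
  k = 2: m = 6, d = 4, a = ⌊(9 + 6)/4⌋ = 3; p/q = (3·10 + 9)/(3·1 + 1) = 39/4; p² − 96·q² = 1521 − 1536 = -15.
  k = 3: m = 6, d = 15, a = ⌊(9 + 6)/15⌋ = 1; p/q = (1·39 + 10)/(1·4 + 1) = 49/5; p² − 96·q² = 2401 − 2400 = 1.
  The first convergent with p² − 96·q² = 1 gives the fundamental solution (x₁, y₁) = (49, 5).
Step 2: Apply the recurrence (x_{n+1}, y_{n+1}) = (x₁x_n + 96y₁y_n, x₁y_n + y₁x_n) repeatedly.
  From (x_1, y_1) = (49, 5): x_2 = 49·49 + 96·5·5 = 4801; y_2 = 49·5 + 5·49 = 490.
  From (x_2, y_2) = (4801, 490): x_3 = 49·4801 + 96·5·490 = 470449; y_3 = 49·490 + 5·4801 = 48015.
Step 3: Verify x_3² - 96·y_3² = 221322261601 - 221322261600 = 1 (should be 1). ✓

(x_1, y_1) = (49, 5); (x_3, y_3) = (470449, 48015).


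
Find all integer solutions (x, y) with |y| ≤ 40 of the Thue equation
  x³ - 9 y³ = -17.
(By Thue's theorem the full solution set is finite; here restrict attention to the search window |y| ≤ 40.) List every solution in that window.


The equation is x³ - 9y³ = -17. For fixed y, x³ = 9·y³ − 17, so a solution requires the RHS to be a perfect cube.
Strategy: iterate y from -40 to 40, compute RHS = 9·y³ − 17, and check whether it is a (positive or negative) perfect cube.
Check small values of y:
  y = 0: RHS = -17 is not a perfect cube.
  y = 1: RHS = -8 = (-2)³ ⇒ x = -2 works.
  y = -1: RHS = -26 is not a perfect cube.
  y = 2: RHS = 55 is not a perfect cube.
  y = -2: RHS = -89 is not a perfect cube.
  y = 3: RHS = 226 is not a perfect cube.
  y = -3: RHS = -260 is not a perfect cube.
Continuing, at y = 25: RHS = 140608 = (52)³ ⇒ x = 52 works.
Searching the remaining y in |y| ≤ 40 finds no further solutions.
Collected solutions: (-2, 1), (52, 25).

Solutions (with |y| ≤ 40): (-2, 1), (52, 25).


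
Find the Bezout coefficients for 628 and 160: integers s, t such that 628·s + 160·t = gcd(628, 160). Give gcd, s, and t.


Euclidean algorithm on (628, 160) — divide until remainder is 0:
  628 = 3 · 160 + 148
  160 = 1 · 148 + 12
  148 = 12 · 12 + 4
  12 = 3 · 4 + 0
gcd(628, 160) = 4.
Track Bezout coefficients alongside the remainders: start with r₀ = 628 = a·1 + b·0 (s = 1, t = 0) and r₁ = 160 = a·0 + b·1 (s = 0, t = 1); each new remainder r_{k+1} = r_{k-1} − q_k·r_k inherits s_{k+1} = s_{k-1} − q_k·s_k, t_{k+1} = t_{k-1} − q_k·t_k, so r_k = a·s_k + b·t_k at every step:
  q = 3: r = 148, s = 1 − 3·0 = 1, t = 0 − 3·1 = -3  (check: 628·1 + 160·(-3) = 148)
  q = 1: r = 12, s = 0 − 1·1 = -1, t = 1 − 1·(-3) = 4  (check: 628·(-1) + 160·4 = 12)
  q = 12: r = 4, s = 1 − 12·(-1) = 13, t = -3 − 12·4 = -51  (check: 628·13 + 160·(-51) = 4)
The row with r = 4 (the gcd) gives the Bezout coefficients s = 13, t = -51.
Result: 628 · (13) + 160 · (-51) = 4.

gcd(628, 160) = 4; s = 13, t = -51 (check: 628·13 + 160·(-51) = 4).


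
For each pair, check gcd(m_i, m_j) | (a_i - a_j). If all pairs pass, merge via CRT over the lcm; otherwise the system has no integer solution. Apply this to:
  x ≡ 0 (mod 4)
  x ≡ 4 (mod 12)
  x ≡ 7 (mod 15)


Moduli 4, 12, 15 are not pairwise coprime, so CRT works modulo lcm(m_i) when all pairwise compatibility conditions hold.
Pairwise compatibility: gcd(m_i, m_j) must divide a_i - a_j for every pair.
Merge one congruence at a time:
  Start: x ≡ 0 (mod 4).
  Combine with x ≡ 4 (mod 12): gcd(4, 12) = 4; 4 - 0 = 4, which IS divisible by 4, so compatible.
    Write x = 0 + 4·t and substitute into x ≡ 4 (mod 12): 4·t ≡ 4 − 0 = 4 (mod 12).
    Divide the congruence (and modulus) by g = 4: 1·t ≡ 1 (mod 3).
    So t ≡ 1 (mod 3).
    Then x = 0 + 4·1 = 4, valid modulo lcm(4, 12) = 12: x ≡ 4 (mod 12).
  Combine with x ≡ 7 (mod 15): gcd(12, 15) = 3; 7 - 4 = 3, which IS divisible by 3, so compatible.
    Write x = 4 + 12·t and substitute into x ≡ 7 (mod 15): 12·t ≡ 7 − 4 = 3 (mod 15).
    Divide the congruence (and modulus) by g = 3: 4·t ≡ 1 (mod 5).
    The inverse of 4 mod 5 is 4 (since 4·4 = 16 = 3·5 + 1), so t ≡ 4·1 = 4 ≡ 4 (mod 5).
    Then x = 4 + 12·4 = 52, valid modulo lcm(12, 15) = 60: x ≡ 52 (mod 60).
Verify: 52 mod 4 = 0, 52 mod 12 = 4, 52 mod 15 = 7.

x ≡ 52 (mod 60).


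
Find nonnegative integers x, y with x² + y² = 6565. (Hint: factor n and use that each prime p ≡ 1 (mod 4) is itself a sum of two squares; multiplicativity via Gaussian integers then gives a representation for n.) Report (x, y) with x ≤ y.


Step 1: Factor n = 6565 = 5 · 13 · 101.
Step 2: Check the mod-4 condition on each prime factor: 5 ≡ 1 (mod 4), exponent 1; 13 ≡ 1 (mod 4), exponent 1; 101 ≡ 1 (mod 4), exponent 1.
All primes ≡ 3 (mod 4) appear to even exponent (or don't appear), so by the two-squares theorem n IS expressible as a sum of two squares.
Step 3: Build a representation. Here n = 5 · 13 · 101 is a product of primes ≡ 1 (mod 4). Each prime p ≡ 1 (mod 4) is itself a sum of two squares; find a² by testing p − a² for a perfect square:
  5: 5 − 1² = 4 = 2² ⇒ 5 = 1² + 2².
  13: 13 − 1² = 12, 13 − 2² = 9 = 3² ⇒ 13 = 2² + 3².
  101: 101 − 1² = 100 = 10² ⇒ 101 = 1² + 10².
  Combine using the Brahmagupta–Fibonacci identity (a² + b²)(c² + d²) = (ac − bd)² + (ad + bc)² = (ac + bd)² + (ad − bc)²:
  5 · 13 = 65: from (1² + 2²)(2² + 3²), take (1·2 − 2·3, 1·3 + 2·2) = (2 − 6, 3 + 4) = (-4, 7); dropping signs (only squares matter) gives (4, 7); check 4² + 7² = 16 + 49 = 65 ✓.
  65 · 101 = 6565: from (4² + 7²)(1² + 10²), take (4·1 − 7·10, 4·10 + 7·1) = (4 − 70, 40 + 7) = (-66, 47); dropping signs (only squares matter) gives (66, 47); check 66² + 47² = 4356 + 2209 = 6565 ✓.
Step 4: Order so x ≤ y and verify: 47² + 66² = 2209 + 4356 = 6565 = n. ✓

n = 6565 = 47² + 66² (one valid representation with x ≤ y).


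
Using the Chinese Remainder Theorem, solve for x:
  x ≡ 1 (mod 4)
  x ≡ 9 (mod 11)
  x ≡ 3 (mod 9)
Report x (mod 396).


Moduli 4, 11, 9 are pairwise coprime; by CRT there is a unique solution modulo M = 4 · 11 · 9 = 396.
Solve pairwise, accumulating the modulus:
  Start with x ≡ 1 (mod 4).
  Combine with x ≡ 9 (mod 11): since gcd(4, 11) = 1, we get a unique residue mod 44.
    Write x = 1 + 4·t and substitute into x ≡ 9 (mod 11): 4·t ≡ 9 − 1 = 8 (mod 11).
    The inverse of 4 mod 11 is 3 (since 4·3 = 12 = 1·11 + 1), so t ≡ 3·8 = 24 ≡ 2 (mod 11).
    Then x = 1 + 4·2 = 9, valid modulo lcm(4, 11) = 44: x ≡ 9 (mod 44).
  Combine with x ≡ 3 (mod 9): since gcd(44, 9) = 1, we get a unique residue mod 396.
    Write x = 9 + 44·t and substitute into x ≡ 3 (mod 9): 44·t ≡ 3 − 9 = -6 (mod 9).
    Reduce coefficients mod 9: 8·t ≡ 3 (mod 9).
    The inverse of 8 mod 9 is 8 (since 8·8 = 64 = 7·9 + 1), so t ≡ 8·3 = 24 ≡ 6 (mod 9).
    Then x = 9 + 44·6 = 273, valid modulo lcm(44, 9) = 396: x ≡ 273 (mod 396).
Verify: 273 mod 4 = 1 ✓, 273 mod 11 = 9 ✓, 273 mod 9 = 3 ✓.

x ≡ 273 (mod 396).


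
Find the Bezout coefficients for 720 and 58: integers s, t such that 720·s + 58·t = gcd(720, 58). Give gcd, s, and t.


Euclidean algorithm on (720, 58) — divide until remainder is 0:
  720 = 12 · 58 + 24
  58 = 2 · 24 + 10
  24 = 2 · 10 + 4
  10 = 2 · 4 + 2
  4 = 2 · 2 + 0
gcd(720, 58) = 2.
Track Bezout coefficients alongside the remainders: start with r₀ = 720 = a·1 + b·0 (s = 1, t = 0) and r₁ = 58 = a·0 + b·1 (s = 0, t = 1); each new remainder r_{k+1} = r_{k-1} − q_k·r_k inherits s_{k+1} = s_{k-1} − q_k·s_k, t_{k+1} = t_{k-1} − q_k·t_k, so r_k = a·s_k + b·t_k at every step:
  q = 12: r = 24, s = 1 − 12·0 = 1, t = 0 − 12·1 = -12  (check: 720·1 + 58·(-12) = 24)
  q = 2: r = 10, s = 0 − 2·1 = -2, t = 1 − 2·(-12) = 25  (check: 720·(-2) + 58·25 = 10)
  q = 2: r = 4, s = 1 − 2·(-2) = 5, t = -12 − 2·25 = -62  (check: 720·5 + 58·(-62) = 4)
  q = 2: r = 2, s = -2 − 2·5 = -12, t = 25 − 2·(-62) = 149  (check: 720·(-12) + 58·149 = 2)
The row with r = 2 (the gcd) gives the Bezout coefficients s = -12, t = 149.
Result: 720 · (-12) + 58 · (149) = 2.

gcd(720, 58) = 2; s = -12, t = 149 (check: 720·(-12) + 58·149 = 2).


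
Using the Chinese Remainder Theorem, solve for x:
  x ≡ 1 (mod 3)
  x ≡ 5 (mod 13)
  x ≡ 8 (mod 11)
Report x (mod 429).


Moduli 3, 13, 11 are pairwise coprime; by CRT there is a unique solution modulo M = 3 · 13 · 11 = 429.
Solve pairwise, accumulating the modulus:
  Start with x ≡ 1 (mod 3).
  Combine with x ≡ 5 (mod 13): since gcd(3, 13) = 1, we get a unique residue mod 39.
    Write x = 1 + 3·t and substitute into x ≡ 5 (mod 13): 3·t ≡ 5 − 1 = 4 (mod 13).
    The inverse of 3 mod 13 is 9 (since 3·9 = 27 = 2·13 + 1), so t ≡ 9·4 = 36 ≡ 10 (mod 13).
    Then x = 1 + 3·10 = 31, valid modulo lcm(3, 13) = 39: x ≡ 31 (mod 39).
  Combine with x ≡ 8 (mod 11): since gcd(39, 11) = 1, we get a unique residue mod 429.
    Write x = 31 + 39·t and substitute into x ≡ 8 (mod 11): 39·t ≡ 8 − 31 = -23 (mod 11).
    Reduce coefficients mod 11: 6·t ≡ 10 (mod 11).
    The inverse of 6 mod 11 is 2 (since 6·2 = 12 = 1·11 + 1), so t ≡ 2·10 = 20 ≡ 9 (mod 11).
    Then x = 31 + 39·9 = 382, valid modulo lcm(39, 11) = 429: x ≡ 382 (mod 429).
Verify: 382 mod 3 = 1 ✓, 382 mod 13 = 5 ✓, 382 mod 11 = 8 ✓.

x ≡ 382 (mod 429).


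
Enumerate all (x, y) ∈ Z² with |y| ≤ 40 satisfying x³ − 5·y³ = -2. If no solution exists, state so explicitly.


The equation is x³ - 5y³ = -2. For fixed y, x³ = 5·y³ − 2, so a solution requires the RHS to be a perfect cube.
Strategy: iterate y from -40 to 40, compute RHS = 5·y³ − 2, and check whether it is a (positive or negative) perfect cube.
Check small values of y:
  y = 0: RHS = -2 is not a perfect cube.
  y = 1: RHS = 3 is not a perfect cube.
  y = -1: RHS = -7 is not a perfect cube.
  y = 2: RHS = 38 is not a perfect cube.
  y = -2: RHS = -42 is not a perfect cube.
  y = 3: RHS = 133 is not a perfect cube.
  y = -3: RHS = -137 is not a perfect cube.
Continuing the search up to |y| = 40 finds no solutions either.
No (x, y) in the scanned range satisfies the equation.

No integer solutions with |y| ≤ 40.


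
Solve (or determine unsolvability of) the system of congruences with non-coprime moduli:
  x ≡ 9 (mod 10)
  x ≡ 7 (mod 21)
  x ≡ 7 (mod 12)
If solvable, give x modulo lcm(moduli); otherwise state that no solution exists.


Moduli 10, 21, 12 are not pairwise coprime, so CRT works modulo lcm(m_i) when all pairwise compatibility conditions hold.
Pairwise compatibility: gcd(m_i, m_j) must divide a_i - a_j for every pair.
Merge one congruence at a time:
  Start: x ≡ 9 (mod 10).
  Combine with x ≡ 7 (mod 21): gcd(10, 21) = 1; 7 - 9 = -2, which IS divisible by 1, so compatible.
    Write x = 9 + 10·t and substitute into x ≡ 7 (mod 21): 10·t ≡ 7 − 9 = -2 (mod 21).
    Reduce coefficients mod 21: 10·t ≡ 19 (mod 21).
    The inverse of 10 mod 21 is 19 (since 10·19 = 190 = 9·21 + 1), so t ≡ 19·19 = 361 ≡ 4 (mod 21).
    Then x = 9 + 10·4 = 49, valid modulo lcm(10, 21) = 210: x ≡ 49 (mod 210).
  Combine with x ≡ 7 (mod 12): gcd(210, 12) = 6; 7 - 49 = -42, which IS divisible by 6, so compatible.
    Write x = 49 + 210·t and substitute into x ≡ 7 (mod 12): 210·t ≡ 7 − 49 = -42 (mod 12).
    Divide the congruence (and modulus) by g = 6: 35·t ≡ -7 (mod 2).
    Reduce coefficients mod 2: 1·t ≡ 1 (mod 2).
    So t ≡ 1 (mod 2).
    Then x = 49 + 210·1 = 259, valid modulo lcm(210, 12) = 420: x ≡ 259 (mod 420).
Verify: 259 mod 10 = 9, 259 mod 21 = 7, 259 mod 12 = 7.

x ≡ 259 (mod 420).


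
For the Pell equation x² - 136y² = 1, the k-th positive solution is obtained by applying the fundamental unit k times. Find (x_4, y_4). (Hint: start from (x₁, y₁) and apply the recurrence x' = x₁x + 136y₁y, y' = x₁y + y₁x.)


Step 1: Find the fundamental solution (x₁, y₁) of x² - 136y² = 1.
  Expand √136 as a continued fraction. a₀ = ⌊√136⌋ = 11; iterate m_{k+1} = d_k·a_k − m_k, d_{k+1} = (136 − m_{k+1}²)/d_k, a_{k+1} = ⌊(a₀ + m_{k+1})/d_{k+1}⌋ (starting m₀ = 0, d₀ = 1), with convergents p_k = a_k·p_{k-1} + p_{k-2}, q_k = a_k·q_{k-1} + q_{k-2} (p₋₁ = 1, q₋₁ = 0):
  k = 0: a₀ = 11; p₀/q₀ = 11/1; p₀² − 136·q₀² = 121 − 136 = -15.
  k = 1: m = 11, d = 15, a = ⌊(11 + 11)/15⌋ = 1; p/q = (1·11 + 1)/(1·1 + 0) = 12/1; p² − 136·q² = 144 − 136 = 8.
  k = 2: m = 4, d = 8, a = ⌊(11 + 4)/8⌋ = 1; p/q = (1·12 + 11)/(1·1 + 1) = 23/2; p² − 136·q² = 529 − 544 = -15.
  k = 3: m = 4, d = 15, a = ⌊(11 + 4)/15⌋ = 1; p/q = (1·23 + 12)/(1·2 + 1) = 35/3; p² − 136·q² = 1225 − 1224 = 1.
  The first convergent with p² − 136·q² = 1 gives the fundamental solution (x₁, y₁) = (35, 3).
Step 2: Apply the recurrence (x_{n+1}, y_{n+1}) = (x₁x_n + 136y₁y_n, x₁y_n + y₁x_n) repeatedly.
  From (x_1, y_1) = (35, 3): x_2 = 35·35 + 136·3·3 = 2449; y_2 = 35·3 + 3·35 = 210.
  From (x_2, y_2) = (2449, 210): x_3 = 35·2449 + 136·3·210 = 171395; y_3 = 35·210 + 3·2449 = 14697.
  From (x_3, y_3) = (171395, 14697): x_4 = 35·171395 + 136·3·14697 = 11995201; y_4 = 35·14697 + 3·171395 = 1028580.
Step 3: Verify x_4² - 136·y_4² = 143884847030401 - 143884847030400 = 1 (should be 1). ✓

(x_1, y_1) = (35, 3); (x_4, y_4) = (11995201, 1028580).


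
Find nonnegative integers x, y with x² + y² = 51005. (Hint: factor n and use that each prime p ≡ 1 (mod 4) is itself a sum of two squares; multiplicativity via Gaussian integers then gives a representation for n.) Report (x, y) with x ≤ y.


Step 1: Factor n = 51005 = 5 · 101^2.
Step 2: Check the mod-4 condition on each prime factor: 5 ≡ 1 (mod 4), exponent 1; 101 ≡ 1 (mod 4), exponent 2.
All primes ≡ 3 (mod 4) appear to even exponent (or don't appear), so by the two-squares theorem n IS expressible as a sum of two squares.
Step 3: Build a representation. Here n = 5 · 101 · 101 is a product of primes ≡ 1 (mod 4). Each prime p ≡ 1 (mod 4) is itself a sum of two squares; find a² by testing p − a² for a perfect square:
  5: 5 − 1² = 4 = 2² ⇒ 5 = 1² + 2².
  101: 101 − 1² = 100 = 10² ⇒ 101 = 1² + 10².
  Combine using the Brahmagupta–Fibonacci identity (a² + b²)(c² + d²) = (ac − bd)² + (ad + bc)² = (ac + bd)² + (ad − bc)²:
  5 · 101 = 505: from (1² + 2²)(1² + 10²), take (1·1 − 2·10, 1·10 + 2·1) = (1 − 20, 10 + 2) = (-19, 12); dropping signs (only squares matter) gives (19, 12); check 19² + 12² = 361 + 144 = 505 ✓.
  505 · 101 = 51005: from (19² + 12²)(1² + 10²), take (19·1 − 12·10, 19·10 + 12·1) = (19 − 120, 190 + 12) = (-101, 202); dropping signs (only squares matter) gives (101, 202); check 101² + 202² = 10201 + 40804 = 51005 ✓.
Step 4: Order so x ≤ y and verify: 101² + 202² = 10201 + 40804 = 51005 = n. ✓

n = 51005 = 101² + 202² (one valid representation with x ≤ y).


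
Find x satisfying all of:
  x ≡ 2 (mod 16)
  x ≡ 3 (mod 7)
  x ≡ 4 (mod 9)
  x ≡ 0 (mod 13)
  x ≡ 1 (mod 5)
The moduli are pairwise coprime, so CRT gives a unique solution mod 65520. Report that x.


Product of moduli M = 16 · 7 · 9 · 13 · 5 = 65520.
Merge one congruence at a time:
  Start: x ≡ 2 (mod 16).
  Combine with x ≡ 3 (mod 7); new modulus lcm = 112.
    Write x = 2 + 16·t and substitute into x ≡ 3 (mod 7): 16·t ≡ 3 − 2 = 1 (mod 7).
    Reduce coefficients mod 7: 2·t ≡ 1 (mod 7).
    The inverse of 2 mod 7 is 4 (since 2·4 = 8 = 1·7 + 1), so t ≡ 4·1 = 4 ≡ 4 (mod 7).
    Then x = 2 + 16·4 = 66, valid modulo lcm(16, 7) = 112: x ≡ 66 (mod 112).
  Combine with x ≡ 4 (mod 9); new modulus lcm = 1008.
    Write x = 66 + 112·t and substitute into x ≡ 4 (mod 9): 112·t ≡ 4 − 66 = -62 (mod 9).
    Reduce coefficients mod 9: 4·t ≡ 1 (mod 9).
    The inverse of 4 mod 9 is 7 (since 4·7 = 28 = 3·9 + 1), so t ≡ 7·1 = 7 ≡ 7 (mod 9).
    Then x = 66 + 112·7 = 850, valid modulo lcm(112, 9) = 1008: x ≡ 850 (mod 1008).
  Combine with x ≡ 0 (mod 13); new modulus lcm = 13104.
    Write x = 850 + 1008·t and substitute into x ≡ 0 (mod 13): 1008·t ≡ 0 − 850 = -850 (mod 13).
    Reduce coefficients mod 13: 7·t ≡ 8 (mod 13).
    The inverse of 7 mod 13 is 2 (since 7·2 = 14 = 1·13 + 1), so t ≡ 2·8 = 16 ≡ 3 (mod 13).
    Then x = 850 + 1008·3 = 3874, valid modulo lcm(1008, 13) = 13104: x ≡ 3874 (mod 13104).
  Combine with x ≡ 1 (mod 5); new modulus lcm = 65520.
    Write x = 3874 + 13104·t and substitute into x ≡ 1 (mod 5): 13104·t ≡ 1 − 3874 = -3873 (mod 5).
    Reduce coefficients mod 5: 4·t ≡ 2 (mod 5).
    The inverse of 4 mod 5 is 4 (since 4·4 = 16 = 3·5 + 1), so t ≡ 4·2 = 8 ≡ 3 (mod 5).
    Then x = 3874 + 13104·3 = 43186, valid modulo lcm(13104, 5) = 65520: x ≡ 43186 (mod 65520).
Verify against each original: 43186 mod 16 = 2, 43186 mod 7 = 3, 43186 mod 9 = 4, 43186 mod 13 = 0, 43186 mod 5 = 1.

x ≡ 43186 (mod 65520).


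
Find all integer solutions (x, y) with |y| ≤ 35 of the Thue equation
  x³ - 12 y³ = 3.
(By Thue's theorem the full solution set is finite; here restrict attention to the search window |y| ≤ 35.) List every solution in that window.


The equation is x³ - 12y³ = 3. For fixed y, x³ = 12·y³ + 3, so a solution requires the RHS to be a perfect cube.
Strategy: iterate y from -35 to 35, compute RHS = 12·y³ + 3, and check whether it is a (positive or negative) perfect cube.
Check small values of y:
  y = 0: RHS = 3 is not a perfect cube.
  y = 1: RHS = 15 is not a perfect cube.
  y = -1: RHS = -9 is not a perfect cube.
  y = 2: RHS = 99 is not a perfect cube.
  y = -2: RHS = -93 is not a perfect cube.
  y = 3: RHS = 327 is not a perfect cube.
  y = -3: RHS = -321 is not a perfect cube.
Continuing the search up to |y| = 35 finds no solutions either.
No (x, y) in the scanned range satisfies the equation.

No integer solutions with |y| ≤ 35.


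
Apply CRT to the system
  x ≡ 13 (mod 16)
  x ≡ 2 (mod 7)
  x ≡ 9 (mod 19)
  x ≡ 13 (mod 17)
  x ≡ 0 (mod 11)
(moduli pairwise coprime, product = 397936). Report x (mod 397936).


Product of moduli M = 16 · 7 · 19 · 17 · 11 = 397936.
Merge one congruence at a time:
  Start: x ≡ 13 (mod 16).
  Combine with x ≡ 2 (mod 7); new modulus lcm = 112.
    Write x = 13 + 16·t and substitute into x ≡ 2 (mod 7): 16·t ≡ 2 − 13 = -11 (mod 7).
    Reduce coefficients mod 7: 2·t ≡ 3 (mod 7).
    The inverse of 2 mod 7 is 4 (since 2·4 = 8 = 1·7 + 1), so t ≡ 4·3 = 12 ≡ 5 (mod 7).
    Then x = 13 + 16·5 = 93, valid modulo lcm(16, 7) = 112: x ≡ 93 (mod 112).
  Combine with x ≡ 9 (mod 19); new modulus lcm = 2128.
    Write x = 93 + 112·t and substitute into x ≡ 9 (mod 19): 112·t ≡ 9 − 93 = -84 (mod 19).
    Reduce coefficients mod 19: 17·t ≡ 11 (mod 19).
    The inverse of 17 mod 19 is 9 (since 17·9 = 153 = 8·19 + 1), so t ≡ 9·11 = 99 ≡ 4 (mod 19).
    Then x = 93 + 112·4 = 541, valid modulo lcm(112, 19) = 2128: x ≡ 541 (mod 2128).
  Combine with x ≡ 13 (mod 17); new modulus lcm = 36176.
    Write x = 541 + 2128·t and substitute into x ≡ 13 (mod 17): 2128·t ≡ 13 − 541 = -528 (mod 17).
    Reduce coefficients mod 17: 3·t ≡ 16 (mod 17).
    The inverse of 3 mod 17 is 6 (since 3·6 = 18 = 1·17 + 1), so t ≡ 6·16 = 96 ≡ 11 (mod 17).
    Then x = 541 + 2128·11 = 23949, valid modulo lcm(2128, 17) = 36176: x ≡ 23949 (mod 36176).
  Combine with x ≡ 0 (mod 11); new modulus lcm = 397936.
    Write x = 23949 + 36176·t and substitute into x ≡ 0 (mod 11): 36176·t ≡ 0 − 23949 = -23949 (mod 11).
    Reduce coefficients mod 11: 8·t ≡ 9 (mod 11).
    The inverse of 8 mod 11 is 7 (since 8·7 = 56 = 5·11 + 1), so t ≡ 7·9 = 63 ≡ 8 (mod 11).
    Then x = 23949 + 36176·8 = 313357, valid modulo lcm(36176, 11) = 397936: x ≡ 313357 (mod 397936).
Verify against each original: 313357 mod 16 = 13, 313357 mod 7 = 2, 313357 mod 19 = 9, 313357 mod 17 = 13, 313357 mod 11 = 0.

x ≡ 313357 (mod 397936).


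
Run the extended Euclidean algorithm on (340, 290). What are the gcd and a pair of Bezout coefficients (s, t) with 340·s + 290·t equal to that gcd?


Euclidean algorithm on (340, 290) — divide until remainder is 0:
  340 = 1 · 290 + 50
  290 = 5 · 50 + 40
  50 = 1 · 40 + 10
  40 = 4 · 10 + 0
gcd(340, 290) = 10.
Track Bezout coefficients alongside the remainders: start with r₀ = 340 = a·1 + b·0 (s = 1, t = 0) and r₁ = 290 = a·0 + b·1 (s = 0, t = 1); each new remainder r_{k+1} = r_{k-1} − q_k·r_k inherits s_{k+1} = s_{k-1} − q_k·s_k, t_{k+1} = t_{k-1} − q_k·t_k, so r_k = a·s_k + b·t_k at every step:
  q = 1: r = 50, s = 1 − 1·0 = 1, t = 0 − 1·1 = -1  (check: 340·1 + 290·(-1) = 50)
  q = 5: r = 40, s = 0 − 5·1 = -5, t = 1 − 5·(-1) = 6  (check: 340·(-5) + 290·6 = 40)
  q = 1: r = 10, s = 1 − 1·(-5) = 6, t = -1 − 1·6 = -7  (check: 340·6 + 290·(-7) = 10)
The row with r = 10 (the gcd) gives the Bezout coefficients s = 6, t = -7.
Result: 340 · (6) + 290 · (-7) = 10.

gcd(340, 290) = 10; s = 6, t = -7 (check: 340·6 + 290·(-7) = 10).


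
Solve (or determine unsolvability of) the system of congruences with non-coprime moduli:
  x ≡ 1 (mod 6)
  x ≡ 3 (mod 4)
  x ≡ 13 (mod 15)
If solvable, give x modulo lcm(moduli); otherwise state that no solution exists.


Moduli 6, 4, 15 are not pairwise coprime, so CRT works modulo lcm(m_i) when all pairwise compatibility conditions hold.
Pairwise compatibility: gcd(m_i, m_j) must divide a_i - a_j for every pair.
Merge one congruence at a time:
  Start: x ≡ 1 (mod 6).
  Combine with x ≡ 3 (mod 4): gcd(6, 4) = 2; 3 - 1 = 2, which IS divisible by 2, so compatible.
    Write x = 1 + 6·t and substitute into x ≡ 3 (mod 4): 6·t ≡ 3 − 1 = 2 (mod 4).
    Divide the congruence (and modulus) by g = 2: 3·t ≡ 1 (mod 2).
    Reduce coefficients mod 2: 1·t ≡ 1 (mod 2).
    So t ≡ 1 (mod 2).
    Then x = 1 + 6·1 = 7, valid modulo lcm(6, 4) = 12: x ≡ 7 (mod 12).
  Combine with x ≡ 13 (mod 15): gcd(12, 15) = 3; 13 - 7 = 6, which IS divisible by 3, so compatible.
    Write x = 7 + 12·t and substitute into x ≡ 13 (mod 15): 12·t ≡ 13 − 7 = 6 (mod 15).
    Divide the congruence (and modulus) by g = 3: 4·t ≡ 2 (mod 5).
    The inverse of 4 mod 5 is 4 (since 4·4 = 16 = 3·5 + 1), so t ≡ 4·2 = 8 ≡ 3 (mod 5).
    Then x = 7 + 12·3 = 43, valid modulo lcm(12, 15) = 60: x ≡ 43 (mod 60).
Verify: 43 mod 6 = 1, 43 mod 4 = 3, 43 mod 15 = 13.

x ≡ 43 (mod 60).


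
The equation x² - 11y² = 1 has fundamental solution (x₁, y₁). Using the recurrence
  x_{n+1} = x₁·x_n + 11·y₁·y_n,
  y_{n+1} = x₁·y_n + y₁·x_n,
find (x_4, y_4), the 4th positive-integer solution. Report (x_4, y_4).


Step 1: Find the fundamental solution (x₁, y₁) of x² - 11y² = 1.
  Expand √11 as a continued fraction. a₀ = ⌊√11⌋ = 3; iterate m_{k+1} = d_k·a_k − m_k, d_{k+1} = (11 − m_{k+1}²)/d_k, a_{k+1} = ⌊(a₀ + m_{k+1})/d_{k+1}⌋ (starting m₀ = 0, d₀ = 1), with convergents p_k = a_k·p_{k-1} + p_{k-2}, q_k = a_k·q_{k-1} + q_{k-2} (p₋₁ = 1, q₋₁ = 0):
  k = 0: a₀ = 3; p₀/q₀ = 3/1; p₀² − 11·q₀² = 9 − 11 = -2.
  k = 1: m = 3, d = 2, a = ⌊(3 + 3)/2⌋ = 3; p/q = (3·3 + 1)/(3·1 + 0) = 10/3; p² − 11·q² = 100 − 99 = 1.
  The first convergent with p² − 11·q² = 1 gives the fundamental solution (x₁, y₁) = (10, 3).
Step 2: Apply the recurrence (x_{n+1}, y_{n+1}) = (x₁x_n + 11y₁y_n, x₁y_n + y₁x_n) repeatedly.
  From (x_1, y_1) = (10, 3): x_2 = 10·10 + 11·3·3 = 199; y_2 = 10·3 + 3·10 = 60.
  From (x_2, y_2) = (199, 60): x_3 = 10·199 + 11·3·60 = 3970; y_3 = 10·60 + 3·199 = 1197.
  From (x_3, y_3) = (3970, 1197): x_4 = 10·3970 + 11·3·1197 = 79201; y_4 = 10·1197 + 3·3970 = 23880.
Step 3: Verify x_4² - 11·y_4² = 6272798401 - 6272798400 = 1 (should be 1). ✓

(x_1, y_1) = (10, 3); (x_4, y_4) = (79201, 23880).


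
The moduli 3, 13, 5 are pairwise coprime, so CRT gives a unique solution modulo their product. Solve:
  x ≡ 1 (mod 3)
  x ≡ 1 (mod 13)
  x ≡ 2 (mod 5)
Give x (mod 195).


Moduli 3, 13, 5 are pairwise coprime; by CRT there is a unique solution modulo M = 3 · 13 · 5 = 195.
Solve pairwise, accumulating the modulus:
  Start with x ≡ 1 (mod 3).
  Combine with x ≡ 1 (mod 13): since gcd(3, 13) = 1, we get a unique residue mod 39.
    Write x = 1 + 3·t and substitute into x ≡ 1 (mod 13): 3·t ≡ 1 − 1 = 0 (mod 13).
    The inverse of 3 mod 13 is 9 (since 3·9 = 27 = 2·13 + 1), so t ≡ 9·0 = 0 ≡ 0 (mod 13).
    Then x = 1 + 3·0 = 1, valid modulo lcm(3, 13) = 39: x ≡ 1 (mod 39).
  Combine with x ≡ 2 (mod 5): since gcd(39, 5) = 1, we get a unique residue mod 195.
    Write x = 1 + 39·t and substitute into x ≡ 2 (mod 5): 39·t ≡ 2 − 1 = 1 (mod 5).
    Reduce coefficients mod 5: 4·t ≡ 1 (mod 5).
    The inverse of 4 mod 5 is 4 (since 4·4 = 16 = 3·5 + 1), so t ≡ 4·1 = 4 ≡ 4 (mod 5).
    Then x = 1 + 39·4 = 157, valid modulo lcm(39, 5) = 195: x ≡ 157 (mod 195).
Verify: 157 mod 3 = 1 ✓, 157 mod 13 = 1 ✓, 157 mod 5 = 2 ✓.

x ≡ 157 (mod 195).


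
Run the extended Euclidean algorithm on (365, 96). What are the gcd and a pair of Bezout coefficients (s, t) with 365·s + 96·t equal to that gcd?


Euclidean algorithm on (365, 96) — divide until remainder is 0:
  365 = 3 · 96 + 77
  96 = 1 · 77 + 19
  77 = 4 · 19 + 1
  19 = 19 · 1 + 0
gcd(365, 96) = 1.
Track Bezout coefficients alongside the remainders: start with r₀ = 365 = a·1 + b·0 (s = 1, t = 0) and r₁ = 96 = a·0 + b·1 (s = 0, t = 1); each new remainder r_{k+1} = r_{k-1} − q_k·r_k inherits s_{k+1} = s_{k-1} − q_k·s_k, t_{k+1} = t_{k-1} − q_k·t_k, so r_k = a·s_k + b·t_k at every step:
  q = 3: r = 77, s = 1 − 3·0 = 1, t = 0 − 3·1 = -3  (check: 365·1 + 96·(-3) = 77)
  q = 1: r = 19, s = 0 − 1·1 = -1, t = 1 − 1·(-3) = 4  (check: 365·(-1) + 96·4 = 19)
  q = 4: r = 1, s = 1 − 4·(-1) = 5, t = -3 − 4·4 = -19  (check: 365·5 + 96·(-19) = 1)
The row with r = 1 (the gcd) gives the Bezout coefficients s = 5, t = -19.
Result: 365 · (5) + 96 · (-19) = 1.

gcd(365, 96) = 1; s = 5, t = -19 (check: 365·5 + 96·(-19) = 1).


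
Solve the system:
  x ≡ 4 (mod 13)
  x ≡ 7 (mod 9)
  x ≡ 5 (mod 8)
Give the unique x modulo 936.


Moduli 13, 9, 8 are pairwise coprime; by CRT there is a unique solution modulo M = 13 · 9 · 8 = 936.
Solve pairwise, accumulating the modulus:
  Start with x ≡ 4 (mod 13).
  Combine with x ≡ 7 (mod 9): since gcd(13, 9) = 1, we get a unique residue mod 117.
    Write x = 4 + 13·t and substitute into x ≡ 7 (mod 9): 13·t ≡ 7 − 4 = 3 (mod 9).
    Reduce coefficients mod 9: 4·t ≡ 3 (mod 9).
    The inverse of 4 mod 9 is 7 (since 4·7 = 28 = 3·9 + 1), so t ≡ 7·3 = 21 ≡ 3 (mod 9).
    Then x = 4 + 13·3 = 43, valid modulo lcm(13, 9) = 117: x ≡ 43 (mod 117).
  Combine with x ≡ 5 (mod 8): since gcd(117, 8) = 1, we get a unique residue mod 936.
    Write x = 43 + 117·t and substitute into x ≡ 5 (mod 8): 117·t ≡ 5 − 43 = -38 (mod 8).
    Reduce coefficients mod 8: 5·t ≡ 2 (mod 8).
    The inverse of 5 mod 8 is 5 (since 5·5 = 25 = 3·8 + 1), so t ≡ 5·2 = 10 ≡ 2 (mod 8).
    Then x = 43 + 117·2 = 277, valid modulo lcm(117, 8) = 936: x ≡ 277 (mod 936).
Verify: 277 mod 13 = 4 ✓, 277 mod 9 = 7 ✓, 277 mod 8 = 5 ✓.

x ≡ 277 (mod 936).


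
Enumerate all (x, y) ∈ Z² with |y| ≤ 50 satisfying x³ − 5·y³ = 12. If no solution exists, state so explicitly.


The equation is x³ - 5y³ = 12. For fixed y, x³ = 5·y³ + 12, so a solution requires the RHS to be a perfect cube.
Strategy: iterate y from -50 to 50, compute RHS = 5·y³ + 12, and check whether it is a (positive or negative) perfect cube.
Check small values of y:
  y = 0: RHS = 12 is not a perfect cube.
  y = 1: RHS = 17 is not a perfect cube.
  y = -1: RHS = 7 is not a perfect cube.
  y = 2: RHS = 52 is not a perfect cube.
  y = -2: RHS = -28 is not a perfect cube.
  y = 3: RHS = 147 is not a perfect cube.
  y = -3: RHS = -123 is not a perfect cube.
Continuing the search up to |y| = 50 finds no solutions either.
No (x, y) in the scanned range satisfies the equation.

No integer solutions with |y| ≤ 50.


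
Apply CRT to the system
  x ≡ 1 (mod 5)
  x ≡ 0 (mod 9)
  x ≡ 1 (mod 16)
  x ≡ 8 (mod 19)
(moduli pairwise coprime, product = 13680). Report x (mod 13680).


Product of moduli M = 5 · 9 · 16 · 19 = 13680.
Merge one congruence at a time:
  Start: x ≡ 1 (mod 5).
  Combine with x ≡ 0 (mod 9); new modulus lcm = 45.
    Write x = 1 + 5·t and substitute into x ≡ 0 (mod 9): 5·t ≡ 0 − 1 = -1 (mod 9).
    Reduce coefficients mod 9: 5·t ≡ 8 (mod 9).
    The inverse of 5 mod 9 is 2 (since 5·2 = 10 = 1·9 + 1), so t ≡ 2·8 = 16 ≡ 7 (mod 9).
    Then x = 1 + 5·7 = 36, valid modulo lcm(5, 9) = 45: x ≡ 36 (mod 45).
  Combine with x ≡ 1 (mod 16); new modulus lcm = 720.
    Write x = 36 + 45·t and substitute into x ≡ 1 (mod 16): 45·t ≡ 1 − 36 = -35 (mod 16).
    Reduce coefficients mod 16: 13·t ≡ 13 (mod 16).
    The inverse of 13 mod 16 is 5 (since 13·5 = 65 = 4·16 + 1), so t ≡ 5·13 = 65 ≡ 1 (mod 16).
    Then x = 36 + 45·1 = 81, valid modulo lcm(45, 16) = 720: x ≡ 81 (mod 720).
  Combine with x ≡ 8 (mod 19); new modulus lcm = 13680.
    Write x = 81 + 720·t and substitute into x ≡ 8 (mod 19): 720·t ≡ 8 − 81 = -73 (mod 19).
    Reduce coefficients mod 19: 17·t ≡ 3 (mod 19).
    The inverse of 17 mod 19 is 9 (since 17·9 = 153 = 8·19 + 1), so t ≡ 9·3 = 27 ≡ 8 (mod 19).
    Then x = 81 + 720·8 = 5841, valid modulo lcm(720, 19) = 13680: x ≡ 5841 (mod 13680).
Verify against each original: 5841 mod 5 = 1, 5841 mod 9 = 0, 5841 mod 16 = 1, 5841 mod 19 = 8.

x ≡ 5841 (mod 13680).
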